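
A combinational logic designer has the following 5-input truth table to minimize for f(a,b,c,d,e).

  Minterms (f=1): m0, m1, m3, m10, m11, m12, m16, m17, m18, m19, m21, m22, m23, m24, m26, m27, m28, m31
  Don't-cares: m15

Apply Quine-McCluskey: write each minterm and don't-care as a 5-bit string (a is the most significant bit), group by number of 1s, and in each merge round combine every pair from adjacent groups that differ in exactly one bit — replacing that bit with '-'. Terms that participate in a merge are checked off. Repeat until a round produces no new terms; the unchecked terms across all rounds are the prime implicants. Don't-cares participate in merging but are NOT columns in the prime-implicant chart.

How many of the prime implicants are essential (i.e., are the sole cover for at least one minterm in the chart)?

size-2^0 implicants → 00000(✓)  00001(✓)  00011(✓)  01010(✓)  01011(✓)  01100(✓)  01111(✓)  10000(✓)  10001(✓)  10010(✓)  10011(✓)  10101(✓)  10110(✓)  10111(✓)  11000(✓)  11010(✓)  11011(✓)  11100(✓)  11111(✓)
size-2^1 implicants → -0000(✓)  -0001(✓)  -0011(✓)  -1010(✓)  -1011(✓)  -1100  -1111(✓)  0-011(✓)  000-1(✓)  0000-(✓)  01-11(✓)  0101-(✓)  1-000(✓)  1-010(✓)  1-011(✓)  1-111(✓)  10-01(✓)  10-10(✓)  10-11(✓)  100-0(✓)  100-1(✓)  1000-(✓)  1001-(✓)  101-1(✓)  1011-(✓)  11-00  11-11(✓)  110-0(✓)  1101-(✓)
size-2^2 implicants → --011  -00-1  -000-  -1-11  -101-  1--11  1-0-0  1-01-  10--1  10-1-  100--
Unchecked terms (primes): --011, -00-1, -000-, -1-11, -101-, -1100, 1--11, 1-0-0, 1-01-, 10--1, 10-1-, 100--, 11-00
Minterm coverage:
  m0 ⊆ -000- [E]
  m1 ⊆ -00-1,-000-
  m3 ⊆ --011,-00-1
  m10 ⊆ -101- [E]
  m11 ⊆ --011,-1-11,-101-
  m12 ⊆ -1100 [E]
  m16 ⊆ -000-,1-0-0,100--
  m17 ⊆ -00-1,-000-,10--1,100--
  m18 ⊆ 1-0-0,1-01-,10-1-,100--
  m19 ⊆ --011,-00-1,1--11,1-01-,10--1,10-1-,100--
  m21 ⊆ 10--1 [E]
  m22 ⊆ 10-1- [E]
  m23 ⊆ 1--11,10--1,10-1-
  m24 ⊆ 1-0-0,11-00
  m26 ⊆ -101-,1-0-0,1-01-
  m27 ⊆ --011,-1-11,-101-,1--11,1-01-
  m28 ⊆ -1100,11-00
  m31 ⊆ -1-11,1--11
E = {-000-, -101-, -1100, 10--1, 10-1-}

5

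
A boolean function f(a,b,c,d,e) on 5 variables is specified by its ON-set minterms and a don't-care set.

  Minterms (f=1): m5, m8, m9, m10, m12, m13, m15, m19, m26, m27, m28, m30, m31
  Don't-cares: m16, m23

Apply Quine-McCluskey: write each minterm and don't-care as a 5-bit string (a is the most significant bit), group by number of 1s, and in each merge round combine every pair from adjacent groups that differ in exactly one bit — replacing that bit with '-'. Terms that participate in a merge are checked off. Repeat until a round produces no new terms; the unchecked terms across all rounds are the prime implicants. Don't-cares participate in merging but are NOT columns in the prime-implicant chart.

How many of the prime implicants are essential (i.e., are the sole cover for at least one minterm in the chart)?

3

size-2^0 implicants → 00101(✓)  01000(✓)  01001(✓)  01010(✓)  01100(✓)  01101(✓)  01111(✓)  10000  10011(✓)  10111(✓)  11010(✓)  11011(✓)  11100(✓)  11110(✓)  11111(✓)
size-2^1 implicants → -1010  -1100  -1111  0-101  01-00(✓)  01-01(✓)  010-0  0100-(✓)  011-1  0110-(✓)  1-011(✓)  1-111(✓)  10-11(✓)  11-10(✓)  11-11(✓)  1101-(✓)  111-0  1111-(✓)
size-2^2 implicants → 01-0-  1--11  11-1-
Unchecked terms (primes): -1010, -1100, -1111, 0-101, 01-0-, 010-0, 011-1, 1--11, 10000, 11-1-, 111-0
Minterm coverage:
  m5 ⊆ 0-101 [E]
  m8 ⊆ 01-0-,010-0
  m9 ⊆ 01-0- [E]
  m10 ⊆ -1010,010-0
  m12 ⊆ -1100,01-0-
  m13 ⊆ 0-101,01-0-,011-1
  m15 ⊆ -1111,011-1
  m19 ⊆ 1--11 [E]
  m26 ⊆ -1010,11-1-
  m27 ⊆ 1--11,11-1-
  m28 ⊆ -1100,111-0
  m30 ⊆ 11-1-,111-0
  m31 ⊆ -1111,1--11,11-1-
E = {0-101, 01-0-, 1--11}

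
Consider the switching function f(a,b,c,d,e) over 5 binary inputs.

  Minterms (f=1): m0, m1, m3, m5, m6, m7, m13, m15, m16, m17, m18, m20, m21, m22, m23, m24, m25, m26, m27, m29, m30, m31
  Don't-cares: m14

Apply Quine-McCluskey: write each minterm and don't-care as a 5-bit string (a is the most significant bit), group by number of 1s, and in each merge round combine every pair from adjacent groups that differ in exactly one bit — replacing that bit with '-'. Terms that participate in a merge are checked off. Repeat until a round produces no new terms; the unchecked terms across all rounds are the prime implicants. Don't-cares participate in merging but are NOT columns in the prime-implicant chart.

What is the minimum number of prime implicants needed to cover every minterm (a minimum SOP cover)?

size-2^0 implicants → 00000(✓)  00001(✓)  00011(✓)  00101(✓)  00110(✓)  00111(✓)  01101(✓)  01110(✓)  01111(✓)  10000(✓)  10001(✓)  10010(✓)  10100(✓)  10101(✓)  10110(✓)  10111(✓)  11000(✓)  11001(✓)  11010(✓)  11011(✓)  11101(✓)  11110(✓)  11111(✓)
size-2^1 implicants → -0000(✓)  -0001(✓)  -0101(✓)  -0110(✓)  -0111(✓)  -1101(✓)  -1110(✓)  -1111(✓)  0-101(✓)  0-110(✓)  0-111(✓)  00-01(✓)  00-11(✓)  000-1(✓)  0000-(✓)  001-1(✓)  0011-(✓)  011-1(✓)  0111-(✓)  1-000(✓)  1-001(✓)  1-010(✓)  1-101(✓)  1-110(✓)  1-111(✓)  10-00(✓)  10-01(✓)  10-10(✓)  100-0(✓)  1000-(✓)  101-0(✓)  101-1(✓)  1010-(✓)  1011-(✓)  11-01(✓)  11-10(✓)  11-11(✓)  110-0(✓)  110-1(✓)  1100-(✓)  1101-(✓)  111-1(✓)  1111-(✓)
size-2^2 implicants → --101(✓)  --110(✓)  --111(✓)  -0-01  -000-  -01-1(✓)  -011-(✓)  -11-1(✓)  -111-(✓)  0-1-1(✓)  0-11-(✓)  00--1  1--01  1--10  1-0-0  1-00-  1-1-1(✓)  1-11-(✓)  10--0  10-0-  101--  11--1  11-1-  110--
size-2^3 implicants → --1-1  --11-
Unchecked terms (primes): --1-1, --11-, -0-01, -000-, 00--1, 1--01, 1--10, 1-0-0, 1-00-, 10--0, 10-0-, 101--, 11--1, 11-1-, 110--
Minterm coverage:
  m0 ⊆ -000- [E]
  m1 ⊆ -0-01,-000-,00--1
  m3 ⊆ 00--1 [E]
  m5 ⊆ --1-1,-0-01,00--1
  m6 ⊆ --11- [E]
  m7 ⊆ --1-1,--11-,00--1
  m13 ⊆ --1-1 [E]
  m15 ⊆ --1-1,--11-
  m16 ⊆ -000-,1-0-0,1-00-,10--0,10-0-
  m17 ⊆ -0-01,-000-,1--01,1-00-,10-0-
  m18 ⊆ 1--10,1-0-0,10--0
  m20 ⊆ 10--0,10-0-,101--
  m21 ⊆ --1-1,-0-01,1--01,10-0-,101--
  m22 ⊆ --11-,1--10,10--0,101--
  m23 ⊆ --1-1,--11-,101--
  m24 ⊆ 1-0-0,1-00-,110--
  m25 ⊆ 1--01,1-00-,11--1,110--
  m26 ⊆ 1--10,1-0-0,11-1-,110--
  m27 ⊆ 11--1,11-1-,110--
  m29 ⊆ --1-1,1--01,11--1
  m30 ⊆ --11-,1--10,11-1-
  m31 ⊆ --1-1,--11-,11--1,11-1-
E = {--1-1, --11-, -000-, 00--1}
Petrick residual → 10--0, 110--
Cover = ce + cd + b'c'd' + a'b'e + ab'e' + abc'  |cover|=6

6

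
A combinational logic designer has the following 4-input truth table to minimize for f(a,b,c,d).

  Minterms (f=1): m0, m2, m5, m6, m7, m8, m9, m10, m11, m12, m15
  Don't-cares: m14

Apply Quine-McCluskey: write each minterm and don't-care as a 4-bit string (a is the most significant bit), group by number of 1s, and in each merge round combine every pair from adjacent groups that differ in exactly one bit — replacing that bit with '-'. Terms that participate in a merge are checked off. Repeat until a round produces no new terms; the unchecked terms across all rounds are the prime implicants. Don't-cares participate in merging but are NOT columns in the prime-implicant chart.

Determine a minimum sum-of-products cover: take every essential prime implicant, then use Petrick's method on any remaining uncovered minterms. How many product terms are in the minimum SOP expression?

[col 0] 0000*, 0010*, 0101*, 0110*, 0111*, 1000*, 1001*, 1010*, 1011*, 1100*, 1110*, 1111*
[col 1] -000*, -010*, -110*, -111*, 0-10*, 00-0*, 01-1, 011-*, 1-00*, 1-10*, 1-11*, 10-0*, 10-1*, 100-*, 101-*, 11-0*, 111-*
[col 2] --10, -0-0, -11-, 1--0, 1-1-, 10--
Prime implicants: --10, -0-0, -11-, 01-1, 1--0, 1-1-, 10--
PI chart (minterm → PIs covering it):
  0 | -0-0  (sole → essential)
  2 | --10,-0-0
  5 | 01-1  (sole → essential)
  6 | --10,-11-
  7 | -11-,01-1
  8 | -0-0,1--0,10--
  9 | 10--  (sole → essential)
  10 | --10,-0-0,1--0,1-1-,10--
  11 | 1-1-,10--
  12 | 1--0  (sole → essential)
  15 | -11-,1-1-
Essential prime implicants: -0-0, 01-1, 1--0, 10--
Petrick residual → -11-
Minimum SOP uses 5 PIs: b'd' + bc + a'bd + ad' + ab'

5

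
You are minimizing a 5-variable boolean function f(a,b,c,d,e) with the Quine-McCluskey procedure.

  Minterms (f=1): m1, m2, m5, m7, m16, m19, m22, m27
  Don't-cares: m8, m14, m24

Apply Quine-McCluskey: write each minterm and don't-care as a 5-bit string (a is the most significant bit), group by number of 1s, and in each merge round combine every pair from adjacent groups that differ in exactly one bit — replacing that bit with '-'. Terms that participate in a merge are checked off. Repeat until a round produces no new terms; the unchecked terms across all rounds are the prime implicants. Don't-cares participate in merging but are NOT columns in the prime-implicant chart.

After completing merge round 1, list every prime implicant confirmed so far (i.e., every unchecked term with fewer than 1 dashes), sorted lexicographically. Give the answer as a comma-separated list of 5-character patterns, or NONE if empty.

00010, 01110, 10110

[col 0] 00001*, 00010, 00101*, 00111*, 01000*, 01110, 10000*, 10011*, 10110, 11000*, 11011*
[col 1] -1000, 00-01, 001-1, 1-000, 1-011
Prime implicants: -1000, 00-01, 00010, 001-1, 01110, 1-000, 1-011, 10110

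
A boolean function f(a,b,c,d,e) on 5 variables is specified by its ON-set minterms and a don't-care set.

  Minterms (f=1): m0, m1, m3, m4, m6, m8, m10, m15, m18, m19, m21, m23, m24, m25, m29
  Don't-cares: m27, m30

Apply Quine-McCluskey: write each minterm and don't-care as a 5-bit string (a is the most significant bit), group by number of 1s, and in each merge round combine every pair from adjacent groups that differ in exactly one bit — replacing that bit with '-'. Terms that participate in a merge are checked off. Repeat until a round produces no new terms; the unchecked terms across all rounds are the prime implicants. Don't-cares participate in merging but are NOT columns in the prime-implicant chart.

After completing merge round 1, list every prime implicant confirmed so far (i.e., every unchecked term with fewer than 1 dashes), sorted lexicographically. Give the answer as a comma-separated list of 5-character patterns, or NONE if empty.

01111, 11110

[col 0] 00000*, 00001*, 00011*, 00100*, 00110*, 01000*, 01010*, 01111, 10010*, 10011*, 10101*, 10111*, 11000*, 11001*, 11011*, 11101*, 11110
[col 1] -0011, -1000, 0-000, 00-00, 000-1, 0000-, 001-0, 010-0, 1-011, 1-101, 10-11, 1001-, 101-1, 11-01, 110-1, 1100-
Prime implicants: -0011, -1000, 0-000, 00-00, 000-1, 0000-, 001-0, 010-0, 01111, 1-011, 1-101, 10-11, 1001-, 101-1, 11-01, 110-1, 1100-, 11110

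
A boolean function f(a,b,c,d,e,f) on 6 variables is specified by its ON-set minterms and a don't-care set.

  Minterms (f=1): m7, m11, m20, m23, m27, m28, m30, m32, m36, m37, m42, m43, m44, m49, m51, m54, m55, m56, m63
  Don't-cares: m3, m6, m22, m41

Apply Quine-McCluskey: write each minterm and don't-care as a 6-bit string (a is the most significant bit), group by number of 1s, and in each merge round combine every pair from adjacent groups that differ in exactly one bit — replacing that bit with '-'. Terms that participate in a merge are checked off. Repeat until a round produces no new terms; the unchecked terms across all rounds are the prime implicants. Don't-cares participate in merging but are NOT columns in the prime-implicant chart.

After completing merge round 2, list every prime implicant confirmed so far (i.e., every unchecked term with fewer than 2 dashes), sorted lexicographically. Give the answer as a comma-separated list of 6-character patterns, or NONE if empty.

-01011, 0-1011, 00-011, 000-11, 10-100, 100-00, 10010-, 1010-1, 10101-, 11-111, 110-11, 1100-1, 111000

Round 0: 000011✓ 000110✓ 000111✓ 001011✓ 010100✓ 010110✓ 010111✓ 011011✓ 011100✓ 011110✓ 100000✓ 100100✓ 100101✓ 101001✓ 101010✓ 101011✓ 101100✓ 110001✓ 110011✓ 110110✓ 110111✓ 111000 111111✓
Round 1: -01011 -10110✓ -10111✓ 0-0110✓ 0-0111✓ 0-1011 00-011 000-11 00011-✓ 01-100✓ 01-110✓ 0101-0✓ 01011-✓ 0111-0✓ 10-100 100-00 10010- 1010-1 10101- 11-111 110-11 1100-1 11011-✓
Round 2: -1011- 0-011- 01-1-0
PIs = {-01011, -1011-, 0-011-, 0-1011, 00-011, 000-11, 01-1-0, 10-100, 100-00, 10010-, 1010-1, 10101-, 11-111, 110-11, 1100-1, 111000}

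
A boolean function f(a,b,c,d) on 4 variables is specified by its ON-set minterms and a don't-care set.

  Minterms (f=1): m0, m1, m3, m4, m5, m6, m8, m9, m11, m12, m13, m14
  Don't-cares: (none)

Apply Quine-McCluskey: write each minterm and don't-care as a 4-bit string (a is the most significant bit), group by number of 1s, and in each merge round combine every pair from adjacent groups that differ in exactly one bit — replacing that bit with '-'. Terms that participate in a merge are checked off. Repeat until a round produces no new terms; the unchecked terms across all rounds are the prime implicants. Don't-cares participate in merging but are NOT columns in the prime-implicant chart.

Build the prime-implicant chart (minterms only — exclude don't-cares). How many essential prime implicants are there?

size-2^0 implicants → 0000(✓)  0001(✓)  0011(✓)  0100(✓)  0101(✓)  0110(✓)  1000(✓)  1001(✓)  1011(✓)  1100(✓)  1101(✓)  1110(✓)
size-2^1 implicants → -000(✓)  -001(✓)  -011(✓)  -100(✓)  -101(✓)  -110(✓)  0-00(✓)  0-01(✓)  00-1(✓)  000-(✓)  01-0(✓)  010-(✓)  1-00(✓)  1-01(✓)  10-1(✓)  100-(✓)  11-0(✓)  110-(✓)
size-2^2 implicants → --00(✓)  --01(✓)  -0-1  -00-(✓)  -1-0  -10-(✓)  0-0-(✓)  1-0-(✓)
size-2^3 implicants → --0-
Unchecked terms (primes): --0-, -0-1, -1-0
Minterm coverage:
  m0 ⊆ --0- [E]
  m1 ⊆ --0-,-0-1
  m3 ⊆ -0-1 [E]
  m4 ⊆ --0-,-1-0
  m5 ⊆ --0- [E]
  m6 ⊆ -1-0 [E]
  m8 ⊆ --0- [E]
  m9 ⊆ --0-,-0-1
  m11 ⊆ -0-1 [E]
  m12 ⊆ --0-,-1-0
  m13 ⊆ --0- [E]
  m14 ⊆ -1-0 [E]
E = {--0-, -0-1, -1-0}

3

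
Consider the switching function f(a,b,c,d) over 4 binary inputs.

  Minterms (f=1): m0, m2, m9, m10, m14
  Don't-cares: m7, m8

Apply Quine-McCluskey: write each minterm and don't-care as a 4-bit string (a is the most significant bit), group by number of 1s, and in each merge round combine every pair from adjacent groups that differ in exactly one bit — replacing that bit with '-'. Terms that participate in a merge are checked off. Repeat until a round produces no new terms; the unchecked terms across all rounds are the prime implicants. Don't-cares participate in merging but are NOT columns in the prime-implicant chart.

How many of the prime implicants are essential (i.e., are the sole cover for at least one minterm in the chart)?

3

size-2^0 implicants → 0000(✓)  0010(✓)  0111  1000(✓)  1001(✓)  1010(✓)  1110(✓)
size-2^1 implicants → -000(✓)  -010(✓)  00-0(✓)  1-10  10-0(✓)  100-
size-2^2 implicants → -0-0
Unchecked terms (primes): -0-0, 0111, 1-10, 100-
Minterm coverage:
  m0 ⊆ -0-0 [E]
  m2 ⊆ -0-0 [E]
  m9 ⊆ 100- [E]
  m10 ⊆ -0-0,1-10
  m14 ⊆ 1-10 [E]
E = {-0-0, 1-10, 100-}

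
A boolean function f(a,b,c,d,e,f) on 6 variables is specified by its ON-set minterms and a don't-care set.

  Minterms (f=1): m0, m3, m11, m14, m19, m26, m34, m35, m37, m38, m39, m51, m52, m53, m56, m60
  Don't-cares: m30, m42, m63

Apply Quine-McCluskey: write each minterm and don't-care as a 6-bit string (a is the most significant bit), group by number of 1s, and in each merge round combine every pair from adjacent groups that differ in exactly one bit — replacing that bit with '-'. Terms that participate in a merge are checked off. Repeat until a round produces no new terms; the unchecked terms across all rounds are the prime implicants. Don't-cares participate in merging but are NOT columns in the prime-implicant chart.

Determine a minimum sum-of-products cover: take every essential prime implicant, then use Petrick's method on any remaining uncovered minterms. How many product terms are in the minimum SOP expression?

9

Round 0: 000000 000011✓ 001011✓ 001110✓ 010011✓ 011010✓ 011110✓ 100010✓ 100011✓ 100101✓ 100110✓ 100111✓ 101010✓ 110011✓ 110100✓ 110101✓ 111000✓ 111100✓ 111111
Round 1: -00011✓ -10011✓ 0-0011✓ 0-1110 00-011 011-10 1-0011✓ 1-0101 10-010 100-10✓ 100-11✓ 10001-✓ 1001-1 10011-✓ 11-100 11010- 111-00
Round 2: --0011 100-1-
PIs = {--0011, 0-1110, 00-011, 000000, 011-10, 1-0101, 10-010, 100-1-, 1001-1, 11-100, 11010-, 111-00, 111111}
Coverage chart:
  m0: 000000 ←essential
  m3: --0011,00-011
  m11: 00-011 ←essential
  m14: 0-1110 ←essential
  m19: --0011 ←essential
  m26: 011-10 ←essential
  m34: 10-010,100-1-
  m35: --0011,100-1-
  m37: 1-0101,1001-1
  m38: 100-1- ←essential
  m39: 100-1-,1001-1
  m51: --0011 ←essential
  m52: 11-100,11010-
  m53: 1-0101,11010-
  m56: 111-00 ←essential
  m60: 11-100,111-00
Essential: --0011, 0-1110, 00-011, 000000, 011-10, 100-1-, 111-00
Petrick residual → 1-0101, 11-100
Min cover (9 terms): c'd'ef + a'cdef' + a'b'd'ef + a'b'c'd'e'f' + a'bcef' + ac'de'f + ab'c'e + abde'f' + abce'f'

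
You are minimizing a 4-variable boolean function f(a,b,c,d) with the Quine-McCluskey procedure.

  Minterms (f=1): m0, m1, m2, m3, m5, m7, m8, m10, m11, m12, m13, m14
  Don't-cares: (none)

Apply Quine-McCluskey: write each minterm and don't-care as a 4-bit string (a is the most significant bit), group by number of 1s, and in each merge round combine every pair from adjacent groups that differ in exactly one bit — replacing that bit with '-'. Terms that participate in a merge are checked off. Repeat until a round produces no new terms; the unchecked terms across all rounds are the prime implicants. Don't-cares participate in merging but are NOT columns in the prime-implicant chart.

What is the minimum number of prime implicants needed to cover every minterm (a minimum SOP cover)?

5

[col 0] 0000*, 0001*, 0010*, 0011*, 0101*, 0111*, 1000*, 1010*, 1011*, 1100*, 1101*, 1110*
[col 1] -000*, -010*, -011*, -101, 0-01*, 0-11*, 00-0*, 00-1*, 000-*, 001-*, 01-1*, 1-00*, 1-10*, 10-0*, 101-*, 11-0*, 110-
[col 2] -0-0, -01-, 0--1, 00--, 1--0
Prime implicants: -0-0, -01-, -101, 0--1, 00--, 1--0, 110-
PI chart (minterm → PIs covering it):
  0 | -0-0,00--
  1 | 0--1,00--
  2 | -0-0,-01-,00--
  3 | -01-,0--1,00--
  5 | -101,0--1
  7 | 0--1  (sole → essential)
  8 | -0-0,1--0
  10 | -0-0,-01-,1--0
  11 | -01-  (sole → essential)
  12 | 1--0,110-
  13 | -101,110-
  14 | 1--0  (sole → essential)
Essential prime implicants: -01-, 0--1, 1--0
Petrick residual → -0-0, -101
Minimum SOP uses 5 PIs: b'd' + b'c + bc'd + a'd + ad'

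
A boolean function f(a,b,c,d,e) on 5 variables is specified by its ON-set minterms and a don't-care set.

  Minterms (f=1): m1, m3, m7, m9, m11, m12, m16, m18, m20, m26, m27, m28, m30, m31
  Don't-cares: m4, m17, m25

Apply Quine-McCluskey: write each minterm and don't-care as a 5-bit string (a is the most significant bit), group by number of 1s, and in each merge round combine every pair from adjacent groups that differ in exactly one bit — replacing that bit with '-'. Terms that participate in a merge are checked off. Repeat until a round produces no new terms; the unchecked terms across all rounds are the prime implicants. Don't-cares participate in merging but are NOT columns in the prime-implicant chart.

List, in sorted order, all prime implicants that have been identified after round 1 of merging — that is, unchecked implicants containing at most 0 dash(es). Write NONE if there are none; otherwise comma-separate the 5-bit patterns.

Round 0: 00001✓ 00011✓ 00100✓ 00111✓ 01001✓ 01011✓ 01100✓ 10000✓ 10001✓ 10010✓ 10100✓ 11001✓ 11010✓ 11011✓ 11100✓ 11110✓ 11111✓
Round 1: -0001✓ -0100✓ -1001✓ -1011✓ -1100✓ 0-001✓ 0-011✓ 0-100✓ 00-11 000-1✓ 010-1✓ 1-001✓ 1-010 1-100✓ 10-00 100-0 1000- 11-10✓ 11-11✓ 110-1✓ 1101-✓ 111-0 1111-✓
Round 2: --001 --100 -10-1 0-0-1 11-1-
PIs = {--001, --100, -10-1, 0-0-1, 00-11, 1-010, 10-00, 100-0, 1000-, 11-1-, 111-0}

NONE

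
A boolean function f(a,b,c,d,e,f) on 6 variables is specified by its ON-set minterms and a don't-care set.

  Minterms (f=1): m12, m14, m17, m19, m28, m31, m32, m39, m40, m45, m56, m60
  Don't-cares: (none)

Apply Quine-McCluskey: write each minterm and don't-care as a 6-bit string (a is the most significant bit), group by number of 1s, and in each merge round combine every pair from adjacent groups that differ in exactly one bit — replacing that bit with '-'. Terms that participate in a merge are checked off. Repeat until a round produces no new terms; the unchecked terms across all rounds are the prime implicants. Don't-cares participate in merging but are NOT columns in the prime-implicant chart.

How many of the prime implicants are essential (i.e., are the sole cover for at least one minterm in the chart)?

6

Round 0: 001100✓ 001110✓ 010001✓ 010011✓ 011100✓ 011111 100000✓ 100111 101000✓ 101101 111000✓ 111100✓
Round 1: -11100 0-1100 0011-0 0100-1 1-1000 10-000 111-00
PIs = {-11100, 0-1100, 0011-0, 0100-1, 011111, 1-1000, 10-000, 100111, 101101, 111-00}
Coverage chart:
  m12: 0-1100,0011-0
  m14: 0011-0 ←essential
  m17: 0100-1 ←essential
  m19: 0100-1 ←essential
  m28: -11100,0-1100
  m31: 011111 ←essential
  m32: 10-000 ←essential
  m39: 100111 ←essential
  m40: 1-1000,10-000
  m45: 101101 ←essential
  m56: 1-1000,111-00
  m60: -11100,111-00
Essential: 0011-0, 0100-1, 011111, 10-000, 100111, 101101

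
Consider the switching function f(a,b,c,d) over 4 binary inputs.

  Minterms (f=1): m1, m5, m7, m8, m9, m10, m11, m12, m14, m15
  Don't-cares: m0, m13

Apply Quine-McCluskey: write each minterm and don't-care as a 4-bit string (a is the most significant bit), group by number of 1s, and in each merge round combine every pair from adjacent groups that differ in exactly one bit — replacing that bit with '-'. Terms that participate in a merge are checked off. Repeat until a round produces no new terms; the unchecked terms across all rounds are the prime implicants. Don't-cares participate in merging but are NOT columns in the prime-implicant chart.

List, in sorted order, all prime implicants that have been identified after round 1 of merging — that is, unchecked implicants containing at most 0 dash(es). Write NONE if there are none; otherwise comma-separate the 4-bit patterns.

[col 0] 0000*, 0001*, 0101*, 0111*, 1000*, 1001*, 1010*, 1011*, 1100*, 1101*, 1110*, 1111*
[col 1] -000*, -001*, -101*, -111*, 0-01*, 000-*, 01-1*, 1-00*, 1-01*, 1-10*, 1-11*, 10-0*, 10-1*, 100-*, 101-*, 11-0*, 11-1*, 110-*, 111-*
[col 2] --01, -00-, -1-1, 1--0*, 1--1*, 1-0-*, 1-1-*, 10--*, 11--*
[col 3] 1---
Prime implicants: --01, -00-, -1-1, 1---

NONE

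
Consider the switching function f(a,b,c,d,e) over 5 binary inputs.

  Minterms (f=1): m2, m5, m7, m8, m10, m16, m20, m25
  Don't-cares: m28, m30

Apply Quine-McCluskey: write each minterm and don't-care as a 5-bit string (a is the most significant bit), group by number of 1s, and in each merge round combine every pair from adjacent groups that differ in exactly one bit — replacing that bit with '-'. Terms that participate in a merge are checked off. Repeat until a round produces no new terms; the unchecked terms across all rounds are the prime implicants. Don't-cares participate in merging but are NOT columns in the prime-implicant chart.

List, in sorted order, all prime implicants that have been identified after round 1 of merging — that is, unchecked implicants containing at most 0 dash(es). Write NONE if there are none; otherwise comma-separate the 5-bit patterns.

[col 0] 00010*, 00101*, 00111*, 01000*, 01010*, 10000*, 10100*, 11001, 11100*, 11110*
[col 1] 0-010, 001-1, 010-0, 1-100, 10-00, 111-0
Prime implicants: 0-010, 001-1, 010-0, 1-100, 10-00, 11001, 111-0

11001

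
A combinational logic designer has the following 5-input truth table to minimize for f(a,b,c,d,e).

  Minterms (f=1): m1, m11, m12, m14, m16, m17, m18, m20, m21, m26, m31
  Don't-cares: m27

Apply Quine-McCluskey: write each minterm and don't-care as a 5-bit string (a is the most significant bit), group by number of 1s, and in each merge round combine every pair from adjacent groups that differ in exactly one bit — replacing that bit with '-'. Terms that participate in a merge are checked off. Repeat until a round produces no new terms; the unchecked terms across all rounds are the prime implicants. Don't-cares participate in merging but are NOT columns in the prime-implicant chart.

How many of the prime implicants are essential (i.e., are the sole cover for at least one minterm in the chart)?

5

size-2^0 implicants → 00001(✓)  01011(✓)  01100(✓)  01110(✓)  10000(✓)  10001(✓)  10010(✓)  10100(✓)  10101(✓)  11010(✓)  11011(✓)  11111(✓)
size-2^1 implicants → -0001  -1011  011-0  1-010  10-00(✓)  10-01(✓)  100-0  1000-(✓)  1010-(✓)  11-11  1101-
size-2^2 implicants → 10-0-
Unchecked terms (primes): -0001, -1011, 011-0, 1-010, 10-0-, 100-0, 11-11, 1101-
Minterm coverage:
  m1 ⊆ -0001 [E]
  m11 ⊆ -1011 [E]
  m12 ⊆ 011-0 [E]
  m14 ⊆ 011-0 [E]
  m16 ⊆ 10-0-,100-0
  m17 ⊆ -0001,10-0-
  m18 ⊆ 1-010,100-0
  m20 ⊆ 10-0- [E]
  m21 ⊆ 10-0- [E]
  m26 ⊆ 1-010,1101-
  m31 ⊆ 11-11 [E]
E = {-0001, -1011, 011-0, 10-0-, 11-11}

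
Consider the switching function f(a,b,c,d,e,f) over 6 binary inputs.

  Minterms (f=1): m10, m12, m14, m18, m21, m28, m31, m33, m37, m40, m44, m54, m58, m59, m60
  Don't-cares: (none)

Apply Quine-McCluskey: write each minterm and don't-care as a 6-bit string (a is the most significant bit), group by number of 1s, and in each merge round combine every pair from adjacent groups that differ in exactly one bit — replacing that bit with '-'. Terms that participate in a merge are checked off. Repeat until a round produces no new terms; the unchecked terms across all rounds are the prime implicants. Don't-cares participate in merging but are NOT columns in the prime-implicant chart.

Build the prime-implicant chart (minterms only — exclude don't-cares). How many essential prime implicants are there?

9

Round 0: 001010✓ 001100✓ 001110✓ 010010 010101 011100✓ 011111 100001✓ 100101✓ 101000✓ 101100✓ 110110 111010✓ 111011✓ 111100✓
Round 1: -01100✓ -11100✓ 0-1100✓ 001-10 0011-0 1-1100✓ 100-01 101-00 11101-
Round 2: --1100
PIs = {--1100, 001-10, 0011-0, 010010, 010101, 011111, 100-01, 101-00, 110110, 11101-}
Coverage chart:
  m10: 001-10 ←essential
  m12: --1100,0011-0
  m14: 001-10,0011-0
  m18: 010010 ←essential
  m21: 010101 ←essential
  m28: --1100 ←essential
  m31: 011111 ←essential
  m33: 100-01 ←essential
  m37: 100-01 ←essential
  m40: 101-00 ←essential
  m44: --1100,101-00
  m54: 110110 ←essential
  m58: 11101- ←essential
  m59: 11101- ←essential
  m60: --1100 ←essential
Essential: --1100, 001-10, 010010, 010101, 011111, 100-01, 101-00, 110110, 11101-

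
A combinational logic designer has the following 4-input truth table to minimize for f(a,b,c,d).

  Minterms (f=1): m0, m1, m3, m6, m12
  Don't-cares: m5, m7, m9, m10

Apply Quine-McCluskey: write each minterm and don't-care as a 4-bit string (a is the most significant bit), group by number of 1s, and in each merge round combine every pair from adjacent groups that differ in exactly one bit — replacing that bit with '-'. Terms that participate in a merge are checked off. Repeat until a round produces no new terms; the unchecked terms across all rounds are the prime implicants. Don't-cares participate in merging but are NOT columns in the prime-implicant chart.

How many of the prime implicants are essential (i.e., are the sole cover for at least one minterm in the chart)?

4

[col 0] 0000*, 0001*, 0011*, 0101*, 0110*, 0111*, 1001*, 1010, 1100
[col 1] -001, 0-01*, 0-11*, 00-1*, 000-, 01-1*, 011-
[col 2] 0--1
Prime implicants: -001, 0--1, 000-, 011-, 1010, 1100
PI chart (minterm → PIs covering it):
  0 | 000-  (sole → essential)
  1 | -001,0--1,000-
  3 | 0--1  (sole → essential)
  6 | 011-  (sole → essential)
  12 | 1100  (sole → essential)
Essential prime implicants: 0--1, 000-, 011-, 1100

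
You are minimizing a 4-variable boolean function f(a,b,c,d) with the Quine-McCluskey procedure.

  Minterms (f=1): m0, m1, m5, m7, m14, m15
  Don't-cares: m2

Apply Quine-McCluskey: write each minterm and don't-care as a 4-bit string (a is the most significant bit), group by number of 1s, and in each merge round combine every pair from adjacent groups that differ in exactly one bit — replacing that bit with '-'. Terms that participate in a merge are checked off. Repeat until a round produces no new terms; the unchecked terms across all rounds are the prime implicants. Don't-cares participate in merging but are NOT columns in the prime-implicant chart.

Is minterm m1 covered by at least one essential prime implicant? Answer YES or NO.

[col 0] 0000*, 0001*, 0010*, 0101*, 0111*, 1110*, 1111*
[col 1] -111, 0-01, 00-0, 000-, 01-1, 111-
Prime implicants: -111, 0-01, 00-0, 000-, 01-1, 111-
PI chart (minterm → PIs covering it):
  0 | 00-0,000-
  1 | 0-01,000-
  5 | 0-01,01-1
  7 | -111,01-1
  14 | 111-  (sole → essential)
  15 | -111,111-
Essential prime implicants: 111-

NO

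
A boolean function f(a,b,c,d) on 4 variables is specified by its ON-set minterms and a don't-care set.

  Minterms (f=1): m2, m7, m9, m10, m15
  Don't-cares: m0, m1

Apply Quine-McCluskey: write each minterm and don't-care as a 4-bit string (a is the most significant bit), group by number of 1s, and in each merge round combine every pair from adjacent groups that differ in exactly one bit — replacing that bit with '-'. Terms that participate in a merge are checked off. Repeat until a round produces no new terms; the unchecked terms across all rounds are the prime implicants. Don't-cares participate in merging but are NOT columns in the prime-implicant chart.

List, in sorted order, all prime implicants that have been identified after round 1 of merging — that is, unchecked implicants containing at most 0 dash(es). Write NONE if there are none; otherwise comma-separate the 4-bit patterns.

Round 0: 0000✓ 0001✓ 0010✓ 0111✓ 1001✓ 1010✓ 1111✓
Round 1: -001 -010 -111 00-0 000-
PIs = {-001, -010, -111, 00-0, 000-}

NONE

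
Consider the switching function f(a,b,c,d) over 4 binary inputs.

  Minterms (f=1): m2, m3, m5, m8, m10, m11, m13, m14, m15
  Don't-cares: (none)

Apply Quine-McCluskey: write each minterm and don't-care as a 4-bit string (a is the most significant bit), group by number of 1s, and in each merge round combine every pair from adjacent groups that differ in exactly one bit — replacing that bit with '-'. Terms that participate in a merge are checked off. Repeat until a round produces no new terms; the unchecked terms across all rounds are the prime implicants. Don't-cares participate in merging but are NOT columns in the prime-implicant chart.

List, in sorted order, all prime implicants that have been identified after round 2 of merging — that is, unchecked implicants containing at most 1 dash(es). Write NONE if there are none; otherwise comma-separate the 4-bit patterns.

Round 0: 0010✓ 0011✓ 0101✓ 1000✓ 1010✓ 1011✓ 1101✓ 1110✓ 1111✓
Round 1: -010✓ -011✓ -101 001-✓ 1-10✓ 1-11✓ 10-0 101-✓ 11-1 111-✓
Round 2: -01- 1-1-
PIs = {-01-, -101, 1-1-, 10-0, 11-1}

-101, 10-0, 11-1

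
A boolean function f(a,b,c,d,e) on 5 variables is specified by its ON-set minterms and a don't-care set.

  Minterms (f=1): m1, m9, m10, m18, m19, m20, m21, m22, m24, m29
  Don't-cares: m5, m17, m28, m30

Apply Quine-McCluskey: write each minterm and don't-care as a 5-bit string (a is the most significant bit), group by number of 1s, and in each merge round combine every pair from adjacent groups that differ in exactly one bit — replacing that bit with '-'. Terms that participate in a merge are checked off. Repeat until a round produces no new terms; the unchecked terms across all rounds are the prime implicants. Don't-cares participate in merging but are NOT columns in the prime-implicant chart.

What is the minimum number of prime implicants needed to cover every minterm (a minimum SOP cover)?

6

size-2^0 implicants → 00001(✓)  00101(✓)  01001(✓)  01010  10001(✓)  10010(✓)  10011(✓)  10100(✓)  10101(✓)  10110(✓)  11000(✓)  11100(✓)  11101(✓)  11110(✓)
size-2^1 implicants → -0001(✓)  -0101(✓)  0-001  00-01(✓)  1-100(✓)  1-101(✓)  1-110(✓)  10-01(✓)  10-10  100-1  1001-  101-0(✓)  1010-(✓)  11-00  111-0(✓)  1110-(✓)
size-2^2 implicants → -0-01  1-1-0  1-10-
Unchecked terms (primes): -0-01, 0-001, 01010, 1-1-0, 1-10-, 10-10, 100-1, 1001-, 11-00
Minterm coverage:
  m1 ⊆ -0-01,0-001
  m9 ⊆ 0-001 [E]
  m10 ⊆ 01010 [E]
  m18 ⊆ 10-10,1001-
  m19 ⊆ 100-1,1001-
  m20 ⊆ 1-1-0,1-10-
  m21 ⊆ -0-01,1-10-
  m22 ⊆ 1-1-0,10-10
  m24 ⊆ 11-00 [E]
  m29 ⊆ 1-10- [E]
E = {0-001, 01010, 1-10-, 11-00}
Petrick residual → 1-1-0, 1001-
Cover = a'c'd'e + a'bc'de' + ace' + acd' + ab'c'd + abd'e'  |cover|=6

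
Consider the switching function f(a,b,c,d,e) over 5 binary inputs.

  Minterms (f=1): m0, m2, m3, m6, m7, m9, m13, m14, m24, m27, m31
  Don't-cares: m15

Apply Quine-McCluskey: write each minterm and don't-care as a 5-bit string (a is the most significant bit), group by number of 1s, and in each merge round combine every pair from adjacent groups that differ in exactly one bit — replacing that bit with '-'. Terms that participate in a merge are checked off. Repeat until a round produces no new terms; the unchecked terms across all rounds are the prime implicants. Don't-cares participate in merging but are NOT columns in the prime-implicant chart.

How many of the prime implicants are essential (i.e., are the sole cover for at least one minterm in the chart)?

size-2^0 implicants → 00000(✓)  00010(✓)  00011(✓)  00110(✓)  00111(✓)  01001(✓)  01101(✓)  01110(✓)  01111(✓)  11000  11011(✓)  11111(✓)
size-2^1 implicants → -1111  0-110(✓)  0-111(✓)  00-10(✓)  00-11(✓)  000-0  0001-(✓)  0011-(✓)  01-01  011-1  0111-(✓)  11-11
size-2^2 implicants → 0-11-  00-1-
Unchecked terms (primes): -1111, 0-11-, 00-1-, 000-0, 01-01, 011-1, 11-11, 11000
Minterm coverage:
  m0 ⊆ 000-0 [E]
  m2 ⊆ 00-1-,000-0
  m3 ⊆ 00-1- [E]
  m6 ⊆ 0-11-,00-1-
  m7 ⊆ 0-11-,00-1-
  m9 ⊆ 01-01 [E]
  m13 ⊆ 01-01,011-1
  m14 ⊆ 0-11- [E]
  m24 ⊆ 11000 [E]
  m27 ⊆ 11-11 [E]
  m31 ⊆ -1111,11-11
E = {0-11-, 00-1-, 000-0, 01-01, 11-11, 11000}

6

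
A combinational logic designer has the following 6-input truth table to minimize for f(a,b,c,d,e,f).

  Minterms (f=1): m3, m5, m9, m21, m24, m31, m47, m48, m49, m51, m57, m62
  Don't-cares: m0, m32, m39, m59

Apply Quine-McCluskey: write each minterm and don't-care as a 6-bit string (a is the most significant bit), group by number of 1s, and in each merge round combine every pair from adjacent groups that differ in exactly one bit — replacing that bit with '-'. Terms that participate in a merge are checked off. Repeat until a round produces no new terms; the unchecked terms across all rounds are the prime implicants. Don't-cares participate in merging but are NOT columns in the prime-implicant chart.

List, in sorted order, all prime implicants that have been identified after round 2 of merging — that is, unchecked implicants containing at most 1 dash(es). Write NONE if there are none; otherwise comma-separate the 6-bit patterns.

Round 0: 000000✓ 000011 000101✓ 001001 010101✓ 011000 011111 100000✓ 100111✓ 101111✓ 110000✓ 110001✓ 110011✓ 111001✓ 111011✓ 111110
Round 1: -00000 0-0101 1-0000 10-111 11-001✓ 11-011✓ 1100-1✓ 11000- 1110-1✓
Round 2: 11-0-1
PIs = {-00000, 0-0101, 000011, 001001, 011000, 011111, 1-0000, 10-111, 11-0-1, 11000-, 111110}

-00000, 0-0101, 000011, 001001, 011000, 011111, 1-0000, 10-111, 11000-, 111110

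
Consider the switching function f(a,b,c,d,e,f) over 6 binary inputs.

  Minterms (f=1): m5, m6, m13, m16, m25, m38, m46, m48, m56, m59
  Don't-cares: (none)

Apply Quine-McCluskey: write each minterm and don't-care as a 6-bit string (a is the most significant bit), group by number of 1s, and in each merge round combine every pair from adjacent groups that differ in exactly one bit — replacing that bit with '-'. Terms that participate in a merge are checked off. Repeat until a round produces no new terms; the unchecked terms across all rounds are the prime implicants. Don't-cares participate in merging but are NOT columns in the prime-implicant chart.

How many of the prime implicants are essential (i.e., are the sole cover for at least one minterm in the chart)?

7

[col 0] 000101*, 000110*, 001101*, 010000*, 011001, 100110*, 101110*, 110000*, 111000*, 111011
[col 1] -00110, -10000, 00-101, 10-110, 11-000
Prime implicants: -00110, -10000, 00-101, 011001, 10-110, 11-000, 111011
PI chart (minterm → PIs covering it):
  5 | 00-101  (sole → essential)
  6 | -00110  (sole → essential)
  13 | 00-101  (sole → essential)
  16 | -10000  (sole → essential)
  25 | 011001  (sole → essential)
  38 | -00110,10-110
  46 | 10-110  (sole → essential)
  48 | -10000,11-000
  56 | 11-000  (sole → essential)
  59 | 111011  (sole → essential)
Essential prime implicants: -00110, -10000, 00-101, 011001, 10-110, 11-000, 111011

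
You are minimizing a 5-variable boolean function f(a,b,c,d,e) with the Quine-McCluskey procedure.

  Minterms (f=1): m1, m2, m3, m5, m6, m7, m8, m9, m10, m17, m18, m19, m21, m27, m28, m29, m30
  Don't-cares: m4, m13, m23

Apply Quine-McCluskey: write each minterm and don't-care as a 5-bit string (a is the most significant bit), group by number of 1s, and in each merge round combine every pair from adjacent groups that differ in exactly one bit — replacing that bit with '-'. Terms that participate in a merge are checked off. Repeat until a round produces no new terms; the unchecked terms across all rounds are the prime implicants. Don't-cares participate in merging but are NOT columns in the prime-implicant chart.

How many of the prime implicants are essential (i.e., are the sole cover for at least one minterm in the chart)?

4

size-2^0 implicants → 00001(✓)  00010(✓)  00011(✓)  00100(✓)  00101(✓)  00110(✓)  00111(✓)  01000(✓)  01001(✓)  01010(✓)  01101(✓)  10001(✓)  10010(✓)  10011(✓)  10101(✓)  10111(✓)  11011(✓)  11100(✓)  11101(✓)  11110(✓)
size-2^1 implicants → -0001(✓)  -0010(✓)  -0011(✓)  -0101(✓)  -0111(✓)  -1101(✓)  0-001(✓)  0-010  0-101(✓)  00-01(✓)  00-10(✓)  00-11(✓)  000-1(✓)  0001-(✓)  001-0(✓)  001-1(✓)  0010-(✓)  0011-(✓)  01-01(✓)  010-0  0100-  1-011  1-101(✓)  10-01(✓)  10-11(✓)  100-1(✓)  1001-(✓)  101-1(✓)  111-0  1110-
size-2^2 implicants → --101  -0-01(✓)  -0-11(✓)  -00-1(✓)  -001-  -01-1(✓)  0--01  00--1(✓)  00-1-  001--  10--1(✓)
size-2^3 implicants → -0--1
Unchecked terms (primes): --101, -0--1, -001-, 0--01, 0-010, 00-1-, 001--, 010-0, 0100-, 1-011, 111-0, 1110-
Minterm coverage:
  m1 ⊆ -0--1,0--01
  m2 ⊆ -001-,0-010,00-1-
  m3 ⊆ -0--1,-001-,00-1-
  m5 ⊆ --101,-0--1,0--01,001--
  m6 ⊆ 00-1-,001--
  m7 ⊆ -0--1,00-1-,001--
  m8 ⊆ 010-0,0100-
  m9 ⊆ 0--01,0100-
  m10 ⊆ 0-010,010-0
  m17 ⊆ -0--1 [E]
  m18 ⊆ -001- [E]
  m19 ⊆ -0--1,-001-,1-011
  m21 ⊆ --101,-0--1
  m27 ⊆ 1-011 [E]
  m28 ⊆ 111-0,1110-
  m29 ⊆ --101,1110-
  m30 ⊆ 111-0 [E]
E = {-0--1, -001-, 1-011, 111-0}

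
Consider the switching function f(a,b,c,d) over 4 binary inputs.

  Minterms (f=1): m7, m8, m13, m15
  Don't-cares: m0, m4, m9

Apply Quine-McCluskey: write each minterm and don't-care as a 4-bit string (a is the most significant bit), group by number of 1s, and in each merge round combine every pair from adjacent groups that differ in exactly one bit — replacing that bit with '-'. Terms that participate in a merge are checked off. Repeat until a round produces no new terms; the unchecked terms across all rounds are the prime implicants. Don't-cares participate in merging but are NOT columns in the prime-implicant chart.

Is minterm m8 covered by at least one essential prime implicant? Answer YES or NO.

NO

size-2^0 implicants → 0000(✓)  0100(✓)  0111(✓)  1000(✓)  1001(✓)  1101(✓)  1111(✓)
size-2^1 implicants → -000  -111  0-00  1-01  100-  11-1
Unchecked terms (primes): -000, -111, 0-00, 1-01, 100-, 11-1
Minterm coverage:
  m7 ⊆ -111 [E]
  m8 ⊆ -000,100-
  m13 ⊆ 1-01,11-1
  m15 ⊆ -111,11-1
E = {-111}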